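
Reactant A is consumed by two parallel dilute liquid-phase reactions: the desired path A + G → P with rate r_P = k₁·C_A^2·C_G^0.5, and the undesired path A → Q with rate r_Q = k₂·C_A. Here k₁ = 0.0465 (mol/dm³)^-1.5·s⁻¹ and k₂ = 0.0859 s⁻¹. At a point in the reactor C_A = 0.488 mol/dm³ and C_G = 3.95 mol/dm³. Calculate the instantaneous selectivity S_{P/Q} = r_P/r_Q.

S_{P/Q} = r_P/r_Q = (k₁·C_A^2·C_G^0.5)/(k₂·C_A) = (k₁/k₂)·C_A·C_G^0.5.
= (0.0465×0.4880^2×3.950^0.5) / (0.0859×0.4880) = 0.02201/0.04192 = 0.525.
Since the desired path is higher order in A, keeping C_A high (PFR or concentrated feed) favours P.

0.525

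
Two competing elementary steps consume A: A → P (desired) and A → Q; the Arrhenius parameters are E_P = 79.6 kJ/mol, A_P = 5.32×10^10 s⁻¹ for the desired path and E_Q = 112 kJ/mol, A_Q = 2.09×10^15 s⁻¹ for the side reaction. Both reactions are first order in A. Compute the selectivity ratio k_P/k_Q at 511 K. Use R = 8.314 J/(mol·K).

0.0522

With equal orders, S_{P/Q} = k_P/k_Q = (A_P/A_Q)·exp[(E_Q−E_P)/(RT)].
(E_Q−E_P)/(RT) = (112−79.6)×10³/(8.314×511) = 32400/4248 = 7.626.
k_P/k_Q = (5.32×10^10/2.09×10^15)·exp(7.626) = 2.545×10^-5 × 2051 = 0.0522.
Since E_P < E_Q, lowering the temperature improves selectivity toward P.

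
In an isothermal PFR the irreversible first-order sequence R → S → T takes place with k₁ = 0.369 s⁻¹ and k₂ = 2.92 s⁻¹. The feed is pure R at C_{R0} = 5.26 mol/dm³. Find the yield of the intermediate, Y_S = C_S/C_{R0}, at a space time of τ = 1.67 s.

For first-order series with pure R initially, C_S(τ) = k₁C_{R0}/(k₂−k₁)·(e^(−k₁τ) − e^(−k₂τ)).
e^(−k₁τ) = e^(−0.369×1.67) = e^(−0.6162) = 0.5400; e^(−k₂τ) = e^(−4.876) = 0.007624.
C_S = 0.369×5.26/(2.92−0.369) × (0.5400−0.007624) = 0.7609×0.5324 = 0.4050 mol/dm³.
Y_S = C_S/C_{R0} = 0.4050/5.26 = 0.0770.

0.0770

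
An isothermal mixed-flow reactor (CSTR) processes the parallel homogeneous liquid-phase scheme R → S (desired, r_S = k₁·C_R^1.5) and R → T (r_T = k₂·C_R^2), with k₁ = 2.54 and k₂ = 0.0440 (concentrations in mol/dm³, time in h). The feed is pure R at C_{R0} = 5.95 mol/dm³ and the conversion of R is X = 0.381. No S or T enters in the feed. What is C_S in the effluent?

2.19 mol/dm³

Exit C_R = C_{R0}(1−X) = 5.95×0.619 = 3.683 mol/dm³.
A CSTR operates uniformly at the exit composition, giving r_S = 17.95 and r_T = 0.5969 (each k·C_R^n at C_R = 3.683).
Fraction of consumed R going to S: r_S/(r_S+r_T) = 0.9678.
C_S = 0.9678·C_{R0}·X = 0.9678×5.95×0.381 = 2.19 mol/dm³.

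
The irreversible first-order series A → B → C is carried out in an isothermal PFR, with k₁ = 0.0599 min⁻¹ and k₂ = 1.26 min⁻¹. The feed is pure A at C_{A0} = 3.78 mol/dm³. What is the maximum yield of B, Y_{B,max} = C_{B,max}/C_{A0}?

At the optimum, C_{B,max}/C_{A0} = (k₁/k₂)^[k₂/(k₂−k₁)].
= (0.0599/1.26)^(1.26/(1.26−0.0599)) = (0.04754)^(1.050) = 0.04083.

0.0408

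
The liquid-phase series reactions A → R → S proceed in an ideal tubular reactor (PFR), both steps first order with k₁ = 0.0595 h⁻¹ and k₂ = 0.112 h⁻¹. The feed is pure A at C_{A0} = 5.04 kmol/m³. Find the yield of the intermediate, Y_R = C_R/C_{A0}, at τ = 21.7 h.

The intermediate concentration in a first-order A→B→C sequence is C_R = k₁C_{A0}(e^(−k₁τ) − e^(−k₂τ))/(k₂−k₁).
e^(−k₁τ) = e^(−0.0595×21.7) = e^(−1.291) = 0.2750; e^(−k₂τ) = e^(−2.430) = 0.08800.
C_R = 0.0595×5.04/(0.112−0.0595) × (0.2750−0.08800) = 5.712×0.1870 = 1.068 kmol/m³.
Y_R = C_R/C_{A0} = 1.068/5.04 = 0.212.

0.212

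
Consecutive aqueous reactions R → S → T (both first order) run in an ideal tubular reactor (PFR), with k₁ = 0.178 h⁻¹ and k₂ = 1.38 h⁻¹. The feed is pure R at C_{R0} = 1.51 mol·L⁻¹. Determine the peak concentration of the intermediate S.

0.144 mol·L⁻¹

For a first-order series the maximum intermediate yield is C_{S,max}/C_{R0} = (k₁/k₂)^[k₂/(k₂−k₁)].
= (0.178/1.38)^(1.38/(1.38−0.178)) = (0.1290)^(1.148) = 0.09524.
C_{S,max} = 0.09524×1.51 = 0.144 mol·L⁻¹.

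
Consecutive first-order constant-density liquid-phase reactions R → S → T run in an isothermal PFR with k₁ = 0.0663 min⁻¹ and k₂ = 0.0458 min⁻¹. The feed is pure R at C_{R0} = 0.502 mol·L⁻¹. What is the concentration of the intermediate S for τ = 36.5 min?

0.161 mol·L⁻¹

Solving the coupled first-order balances gives C_S(τ) = [k₁/(k₂−k₁)]·C_{R0}·(e^(−k₁τ) − e^(−k₂τ)).
e^(−k₁τ) = e^(−0.0663×36.5) = e^(−2.420) = 0.08893; e^(−k₂τ) = e^(−1.672) = 0.1879.
C_S = 0.0663×0.502/(0.0458−0.0663) × (0.08893−0.1879) = (-1.624)×(-0.09900) = 0.1607 mol·L⁻¹.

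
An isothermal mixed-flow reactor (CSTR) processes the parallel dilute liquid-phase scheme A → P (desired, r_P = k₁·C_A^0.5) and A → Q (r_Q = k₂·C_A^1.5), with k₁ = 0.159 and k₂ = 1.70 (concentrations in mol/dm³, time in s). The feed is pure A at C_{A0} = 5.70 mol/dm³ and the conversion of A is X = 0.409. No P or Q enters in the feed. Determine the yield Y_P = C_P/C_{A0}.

0.0110

Exit C_A = C_{A0}(1−X) = 5.70×0.591 = 3.369 mol/dm³.
A CSTR operates uniformly at the exit composition, giving r_P = 0.2918 and r_Q = 10.51 (each k·C_A^n at C_A = 3.369).
Fraction of consumed A going to P: r_P/(r_P+r_Q) = 0.02701.
C_P = 0.02701·C_{A0}·X = 0.02701×5.70×0.409 = 0.0630 mol/dm³; Y_P = C_P/C_{A0} = 0.0110.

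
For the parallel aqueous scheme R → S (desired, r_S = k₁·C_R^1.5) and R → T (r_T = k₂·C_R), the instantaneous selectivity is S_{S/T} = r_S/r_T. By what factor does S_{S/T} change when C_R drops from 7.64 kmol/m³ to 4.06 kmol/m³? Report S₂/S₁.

S_{S/T} = (k₁/k₂)·C_R^0.5, so S₂/S₁ = (C_{R,2}/C_{R,1})^0.5.
= (4.06/7.64)^0.5 = (0.5314)^0.5 = 0.729.

0.729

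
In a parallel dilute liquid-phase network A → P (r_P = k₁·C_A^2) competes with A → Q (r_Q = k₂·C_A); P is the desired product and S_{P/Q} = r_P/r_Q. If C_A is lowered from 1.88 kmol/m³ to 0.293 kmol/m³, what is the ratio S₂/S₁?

0.156

S_{P/Q} = (k₁/k₂)·C_A, so S₂/S₁ = (C_{A,2}/C_{A,1}).
= 0.293/1.88 = 0.156.
Selectivity toward P falls as C_A falls — high-concentration operation is favoured.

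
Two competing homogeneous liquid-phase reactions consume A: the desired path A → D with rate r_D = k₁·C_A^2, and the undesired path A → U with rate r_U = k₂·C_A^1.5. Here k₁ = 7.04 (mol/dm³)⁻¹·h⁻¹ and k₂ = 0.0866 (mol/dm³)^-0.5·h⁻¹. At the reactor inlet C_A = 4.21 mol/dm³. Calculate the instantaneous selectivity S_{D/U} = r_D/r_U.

S_{D/U} = r_D/r_U = (k₁·C_A^2)/(k₂·C_A^1.5) = (k₁/k₂)·C_A^0.5.
= (7.04×4.210^2) / (0.0866×4.210^1.5) = 124.8/0.7481 = 167.
Since the desired path is higher order in A, keeping C_A high (PFR or concentrated feed) favours D.

167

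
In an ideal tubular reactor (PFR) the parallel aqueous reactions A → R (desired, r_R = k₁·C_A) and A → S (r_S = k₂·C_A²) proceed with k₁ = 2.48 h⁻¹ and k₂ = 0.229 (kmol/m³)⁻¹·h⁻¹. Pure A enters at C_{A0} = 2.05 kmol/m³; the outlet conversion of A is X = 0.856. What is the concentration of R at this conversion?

C_A = C_{A0}(1−X) = 0.2952 kmol/m³.
Along a PFR/batch, dC_R/dC_A = −r_R/(r_R+r_S) = −k₁/(k₁+k₂·C_A).
Integrating from C_{A0} to C_A: C_R = (2.48/0.229)·ln[(2.48+0.229·2.05)/(2.48+0.229·0.295)] = 10.83·ln(2.949/2.548) = 1.586 kmol/m³.

1.59 kmol/m³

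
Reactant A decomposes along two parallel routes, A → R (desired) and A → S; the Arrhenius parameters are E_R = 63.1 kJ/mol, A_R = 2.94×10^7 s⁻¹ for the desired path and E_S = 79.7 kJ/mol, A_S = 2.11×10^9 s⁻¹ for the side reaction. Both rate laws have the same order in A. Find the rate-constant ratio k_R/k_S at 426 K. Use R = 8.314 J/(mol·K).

1.51

With equal orders, S_{R/S} = k_R/k_S = (A_R/A_S)·exp[(E_S−E_R)/(RT)].
(E_S−E_R)/(RT) = (79.7−63.1)×10³/(8.314×426) = 16600/3542 = 4.687.
k_R/k_S = (2.94×10^7/2.11×10^9)·exp(4.687) = 0.01393 × 108.5 = 1.51.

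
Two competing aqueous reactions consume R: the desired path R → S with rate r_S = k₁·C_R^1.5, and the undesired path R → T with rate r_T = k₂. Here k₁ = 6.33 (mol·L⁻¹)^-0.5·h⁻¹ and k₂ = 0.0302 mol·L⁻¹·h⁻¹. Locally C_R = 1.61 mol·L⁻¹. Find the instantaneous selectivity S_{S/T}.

S_{S/T} = r_S/r_T = (k₁·C_R^1.5)/(k₂) = (k₁/k₂)·C_R^1.5.
= (6.33×1.610^1.5) / (0.0302) = 12.93/0.03020 = 428.
Since the desired path is higher order in R, keeping C_R high (PFR or concentrated feed) favours S.

428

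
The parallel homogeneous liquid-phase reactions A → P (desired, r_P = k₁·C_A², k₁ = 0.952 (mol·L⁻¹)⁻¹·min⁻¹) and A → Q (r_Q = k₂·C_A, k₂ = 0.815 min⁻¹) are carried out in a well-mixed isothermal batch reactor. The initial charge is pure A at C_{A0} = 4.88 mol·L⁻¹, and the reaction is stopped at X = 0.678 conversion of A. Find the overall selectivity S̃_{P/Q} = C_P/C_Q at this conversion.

C_A = C_{A0}(1−X) = 1.571 mol·L⁻¹.
Along a PFR/batch, dC_Q/dC_A = −r_Q/(r_P+r_Q) = −k₂/(k₂+k₁·C_A).
Integrating from C_{A0} to C_A: C_Q = (0.815/0.952)·ln[(0.815+0.952·4.88)/(0.815+0.952·1.57)] = 0.8561·ln(5.461/2.311) = 0.7362 mol·L⁻¹.
Then C_P = (C_{A0}−C_A) − C_Q = 3.309 − 0.7362 = 2.572 mol·L⁻¹.
S̃_{P/Q} = C_P/C_Q = 2.572/0.7362 = 3.49.

3.49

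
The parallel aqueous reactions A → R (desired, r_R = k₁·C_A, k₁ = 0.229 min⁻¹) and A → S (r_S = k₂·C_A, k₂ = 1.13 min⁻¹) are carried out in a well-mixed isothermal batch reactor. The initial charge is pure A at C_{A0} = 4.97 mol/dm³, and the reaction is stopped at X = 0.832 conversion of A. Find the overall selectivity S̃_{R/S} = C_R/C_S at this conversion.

C_A = C_{A0}(1−X) = 0.8350 mol/dm³.
Both paths are first order in A, so the instantaneous fraction to R is constant: dC_R/d(−C_A) = k₁/(k₁+k₂) = 0.1685.
C_R = 0.1685·(C_{A0}−C_A) = 0.1685×4.135 = 0.697 mol/dm³.
C_S = (C_{A0}−C_A)−C_R = 3.438 mol/dm³; S̃_{R/S} = 0.6968/3.438 = 0.203.

0.203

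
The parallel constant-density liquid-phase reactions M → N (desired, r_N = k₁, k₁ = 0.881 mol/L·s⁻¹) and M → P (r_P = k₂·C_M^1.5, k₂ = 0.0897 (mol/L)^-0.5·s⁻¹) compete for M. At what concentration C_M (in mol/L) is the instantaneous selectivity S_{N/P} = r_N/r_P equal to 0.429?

S_{N/P} = (k₁/k₂)·C_M^-1.5 ⇒ C_M = (S·k₂/k₁)^(1/(-1.5)).
= (0.429×0.0897/0.881)^(-0.6667) = (0.04368)^(-0.6667) = 8.06 mol/L.

8.06 mol/L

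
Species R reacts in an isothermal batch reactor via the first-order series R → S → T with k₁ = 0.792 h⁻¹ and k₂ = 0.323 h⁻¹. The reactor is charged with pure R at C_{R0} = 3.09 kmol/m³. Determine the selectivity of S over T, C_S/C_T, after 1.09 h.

The intermediate concentration in a first-order A→B→C sequence is C_S = k₁C_{R0}(e^(−k₁t) − e^(−k₂t))/(k₂−k₁).
e^(−k₁t) = e^(−0.792×1.09) = e^(−0.8633) = 0.4218; e^(−k₂t) = e^(−0.3521) = 0.7032.
C_S = 0.792×3.09/(0.323−0.792) × (0.4218−0.7032) = (-5.218)×(-0.2815) = 1.469 kmol/m³.
C_R = C_{R0}e^(−k₁t) = 1.303 kmol/m³, so C_T = C_{R0}−C_R−C_S = 0.3181 kmol/m³; C_S/C_T = 4.62.

4.62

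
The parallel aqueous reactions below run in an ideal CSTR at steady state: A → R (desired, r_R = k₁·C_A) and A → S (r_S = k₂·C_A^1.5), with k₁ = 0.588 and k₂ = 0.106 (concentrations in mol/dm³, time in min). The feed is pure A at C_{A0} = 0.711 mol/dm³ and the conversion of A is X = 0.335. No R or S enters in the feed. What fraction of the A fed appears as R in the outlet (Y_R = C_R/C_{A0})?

0.298

Exit C_A = C_{A0}(1−X) = 0.711×0.665 = 0.4728 mol/dm³.
In a CSTR the entire volume is at exit conditions, so r_R = 0.588×0.4728 = 0.2780 and r_S = 0.106×0.4728^1.5 = 0.03446.
Fraction of consumed A going to R: r_R/(r_R+r_S) = 0.8897.
C_R = 0.8897·C_{A0}·X = 0.8897×0.711×0.335 = 0.212 mol/dm³; Y_R = C_R/C_{A0} = 0.298.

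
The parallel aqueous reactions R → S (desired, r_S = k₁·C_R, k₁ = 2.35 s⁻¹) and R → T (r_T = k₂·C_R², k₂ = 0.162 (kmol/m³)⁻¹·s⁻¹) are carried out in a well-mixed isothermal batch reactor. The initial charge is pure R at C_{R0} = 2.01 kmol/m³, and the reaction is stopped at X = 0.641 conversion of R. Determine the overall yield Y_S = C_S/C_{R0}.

0.586

C_R = C_{R0}(1−X) = 0.7216 kmol/m³.
Along a PFR/batch, dC_S/dC_R = −r_S/(r_S+r_T) = −k₁/(k₁+k₂·C_R).
Integrating from C_{R0} to C_R: C_S = (2.35/0.162)·ln[(2.35+0.162·2.01)/(2.35+0.162·0.722)] = 14.51·ln(2.676/2.467) = 1.178 kmol/m³.
Y_S = C_S/C_{R0} = 1.178/2.01 = 0.586.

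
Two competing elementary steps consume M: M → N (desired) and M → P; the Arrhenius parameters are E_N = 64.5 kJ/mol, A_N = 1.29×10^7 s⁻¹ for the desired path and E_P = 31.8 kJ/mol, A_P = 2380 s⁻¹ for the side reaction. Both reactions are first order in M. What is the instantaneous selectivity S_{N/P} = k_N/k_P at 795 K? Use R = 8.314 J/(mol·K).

38.5

k_N/k_P = (A_N/A_P)·exp[−(E_N−E_P)/(RT)] = (A_N/A_P)·exp[(E_P−E_N)/(RT)].
(E_P−E_N)/(RT) = (31.8−64.5)×10³/(8.314×795) = -32700/6610 = -4.947.
k_N/k_P = (1.29×10^7/2380)·exp(-4.947) = 5420 × 0.007102 = 38.5.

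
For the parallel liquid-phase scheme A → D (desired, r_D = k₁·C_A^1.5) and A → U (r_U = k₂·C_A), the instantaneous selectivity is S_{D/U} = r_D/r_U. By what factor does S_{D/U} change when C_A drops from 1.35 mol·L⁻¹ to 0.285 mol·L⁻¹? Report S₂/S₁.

S_{D/U} = (k₁/k₂)·C_A^0.5, so S₂/S₁ = (C_{A,2}/C_{A,1})^0.5.
= (0.285/1.35)^0.5 = (0.2111)^0.5 = 0.459.
Selectivity toward D falls as C_A falls — high-concentration operation is favoured.

0.459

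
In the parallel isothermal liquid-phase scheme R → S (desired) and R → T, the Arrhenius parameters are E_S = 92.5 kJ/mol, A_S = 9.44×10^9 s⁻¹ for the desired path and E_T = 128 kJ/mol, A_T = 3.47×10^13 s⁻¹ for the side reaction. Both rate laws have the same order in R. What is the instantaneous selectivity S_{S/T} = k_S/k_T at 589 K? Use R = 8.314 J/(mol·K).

0.383

With equal orders, S_{S/T} = k_S/k_T = (A_S/A_T)·exp[(E_T−E_S)/(RT)].
(E_T−E_S)/(RT) = (128−92.5)×10³/(8.314×589) = 35500/4897 = 7.249.
k_S/k_T = (9.44×10^9/3.47×10^13)·exp(7.249) = 2.720×10^-4 × 1407 = 0.383.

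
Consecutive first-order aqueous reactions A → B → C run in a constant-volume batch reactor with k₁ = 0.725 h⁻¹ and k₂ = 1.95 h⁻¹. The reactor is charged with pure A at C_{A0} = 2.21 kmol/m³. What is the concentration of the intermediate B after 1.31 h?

The intermediate concentration in a first-order A→B→C sequence is C_B = k₁C_{A0}(e^(−k₁t) − e^(−k₂t))/(k₂−k₁).
e^(−k₁t) = e^(−0.725×1.31) = e^(−0.9497) = 0.3868; e^(−k₂t) = e^(−2.554) = 0.07773.
C_B = 0.725×2.21/(1.95−0.725) × (0.3868−0.07773) = 1.308×0.3091 = 0.4043 kmol/m³.

0.404 kmol/m³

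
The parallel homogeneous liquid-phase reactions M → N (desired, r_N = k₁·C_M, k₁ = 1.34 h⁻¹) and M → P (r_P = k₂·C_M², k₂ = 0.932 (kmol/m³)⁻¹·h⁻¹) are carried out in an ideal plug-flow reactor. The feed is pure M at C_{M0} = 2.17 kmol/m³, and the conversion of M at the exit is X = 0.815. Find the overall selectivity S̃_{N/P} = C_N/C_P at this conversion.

1.21

C_M = C_{M0}(1−X) = 0.4015 kmol/m³.
Along a PFR/batch, dC_N/dC_M = −r_N/(r_N+r_P) = −k₁/(k₁+k₂·C_M).
Integrating from C_{M0} to C_M: C_N = (1.34/0.932)·ln[(1.34+0.932·2.17)/(1.34+0.932·0.401)] = 1.438·ln(3.362/1.714) = 0.9687 kmol/m³.
C_P = (C_{M0}−C_M)−C_N = 0.7999 kmol/m³; S̃_{N/P} = 0.9687/0.7999 = 1.21.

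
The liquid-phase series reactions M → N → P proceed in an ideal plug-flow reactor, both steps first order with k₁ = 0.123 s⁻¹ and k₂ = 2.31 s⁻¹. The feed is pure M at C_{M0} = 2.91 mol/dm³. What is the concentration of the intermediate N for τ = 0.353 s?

The intermediate concentration in a first-order A→B→C sequence is C_N = k₁C_{M0}(e^(−k₁τ) − e^(−k₂τ))/(k₂−k₁).
e^(−k₁τ) = e^(−0.123×0.353) = e^(−0.04342) = 0.9575; e^(−k₂τ) = e^(−0.8154) = 0.4424.
C_N = 0.123×2.91/(2.31−0.123) × (0.9575−0.4424) = 0.1637×0.5151 = 0.08430 mol/dm³.

0.0843 mol/dm³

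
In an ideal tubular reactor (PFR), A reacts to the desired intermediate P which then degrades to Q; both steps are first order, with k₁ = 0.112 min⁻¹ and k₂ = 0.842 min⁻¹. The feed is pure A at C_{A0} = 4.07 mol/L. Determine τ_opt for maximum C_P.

2.76 min

For first-order series the maximum of C_P occurs at τ_opt = ln(k₂/k₁)/(k₂−k₁).
= ln(0.842/0.112)/(0.842−0.112) = ln(7.518)/0.7300 = 2.017/0.7300 = 2.76 min.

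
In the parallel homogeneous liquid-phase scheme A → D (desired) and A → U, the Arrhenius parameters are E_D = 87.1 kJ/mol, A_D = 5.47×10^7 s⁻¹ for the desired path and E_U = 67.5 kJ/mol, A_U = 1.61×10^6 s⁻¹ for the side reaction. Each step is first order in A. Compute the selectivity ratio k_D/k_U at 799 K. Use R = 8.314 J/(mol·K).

With equal orders, S_{D/U} = k_D/k_U = (A_D/A_U)·exp[(E_U−E_D)/(RT)].
(E_U−E_D)/(RT) = (67.5−87.1)×10³/(8.314×799) = -19600/6643 = -2.951.
k_D/k_U = (5.47×10^7/1.61×10^6)·exp(-2.951) = 33.98 × 0.05231 = 1.78.

1.78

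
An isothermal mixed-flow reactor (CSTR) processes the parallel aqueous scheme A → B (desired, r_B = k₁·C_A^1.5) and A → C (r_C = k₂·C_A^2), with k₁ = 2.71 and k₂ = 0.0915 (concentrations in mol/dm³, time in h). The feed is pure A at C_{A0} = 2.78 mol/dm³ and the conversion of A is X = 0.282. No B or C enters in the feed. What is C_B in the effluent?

0.748 mol/dm³

Exit C_A = C_{A0}(1−X) = 2.78×0.718 = 1.996 mol/dm³.
Rates in a CSTR are evaluated at the outlet concentration: r_B = 2.71×1.996^1.5 = 7.642, r_C = 0.0915×1.996^2 = 0.3646.
Fraction of consumed A going to B: r_B/(r_B+r_C) = 0.9545.
C_B = 0.9545·C_{A0}·X = 0.9545×2.78×0.282 = 0.748 mol/dm³.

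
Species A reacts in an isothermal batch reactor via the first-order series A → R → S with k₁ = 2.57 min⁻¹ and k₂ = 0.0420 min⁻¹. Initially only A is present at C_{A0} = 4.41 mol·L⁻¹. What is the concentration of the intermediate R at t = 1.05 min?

3.99 mol·L⁻¹

Solving the coupled first-order balances gives C_R(t) = [k₁/(k₂−k₁)]·C_{A0}·(e^(−k₁t) − e^(−k₂t)).
e^(−k₁t) = e^(−2.57×1.05) = e^(−2.699) = 0.06731; e^(−k₂t) = e^(−0.04410) = 0.9569.
C_R = 2.57×4.41/(0.0420−2.57) × (0.06731−0.9569) = (-4.483)×(-0.8896) = 3.988 mol·L⁻¹.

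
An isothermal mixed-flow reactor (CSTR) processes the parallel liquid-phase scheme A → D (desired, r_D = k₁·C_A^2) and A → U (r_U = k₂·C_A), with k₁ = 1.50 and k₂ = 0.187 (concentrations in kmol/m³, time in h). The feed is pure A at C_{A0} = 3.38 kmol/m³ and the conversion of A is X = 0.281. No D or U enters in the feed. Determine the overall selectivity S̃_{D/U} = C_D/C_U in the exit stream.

19.5

Exit C_A = C_{A0}(1−X) = 3.38×0.719 = 2.430 kmol/m³.
Rates in a CSTR are evaluated at the outlet concentration: r_D = 1.50×2.430^2 = 8.859, r_U = 0.187×2.430 = 0.4545.
Overall selectivity = C_D/C_U = r_Dτ/(r_Uτ) = r_D/r_U = 19.5.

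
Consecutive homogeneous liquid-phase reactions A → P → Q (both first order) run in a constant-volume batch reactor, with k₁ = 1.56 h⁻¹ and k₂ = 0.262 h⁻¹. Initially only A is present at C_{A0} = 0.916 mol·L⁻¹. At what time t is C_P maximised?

1.37 h

The intermediate peaks when r₁ = r₂, i.e. k₁e^(−k₁t) = k₂e^(−k₂t), giving t_opt = ln(k₂/k₁)/(k₂−k₁).
= ln(0.262/1.56)/(0.262−1.56) = ln(0.1679)/-1.298 = -1.784/-1.298 = 1.37 h.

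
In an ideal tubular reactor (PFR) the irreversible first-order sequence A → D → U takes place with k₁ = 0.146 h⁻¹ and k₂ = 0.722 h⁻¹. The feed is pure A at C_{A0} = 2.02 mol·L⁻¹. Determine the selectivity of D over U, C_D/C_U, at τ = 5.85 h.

For first-order series with pure A initially, C_D(τ) = k₁C_{A0}/(k₂−k₁)·(e^(−k₁τ) − e^(−k₂τ)).
e^(−k₁τ) = e^(−0.146×5.85) = e^(−0.8541) = 0.4257; e^(−k₂τ) = e^(−4.224) = 0.01464.
C_D = 0.146×2.02/(0.722−0.146) × (0.4257−0.01464) = 0.5120×0.4110 = 0.2104 mol·L⁻¹.
C_A = C_{A0}e^(−k₁τ) = 0.8598 mol·L⁻¹, so C_U = C_{A0}−C_A−C_D = 0.9497 mol·L⁻¹; C_D/C_U = 0.222.

0.222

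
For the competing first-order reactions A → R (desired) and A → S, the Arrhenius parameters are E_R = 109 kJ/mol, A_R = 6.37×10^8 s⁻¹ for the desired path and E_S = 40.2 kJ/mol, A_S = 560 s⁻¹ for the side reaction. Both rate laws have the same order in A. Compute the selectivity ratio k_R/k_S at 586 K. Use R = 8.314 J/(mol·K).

With equal orders, S_{R/S} = k_R/k_S = (A_R/A_S)·exp[(E_S−E_R)/(RT)].
(E_S−E_R)/(RT) = (40.2−109)×10³/(8.314×586) = -68800/4872 = -14.12.
k_R/k_S = (6.37×10^8/560)·exp(-14.12) = 1.138×10^6 × 7.364×10^-7 = 0.838.
Since E_R > E_S, raising the temperature improves selectivity toward R.

0.838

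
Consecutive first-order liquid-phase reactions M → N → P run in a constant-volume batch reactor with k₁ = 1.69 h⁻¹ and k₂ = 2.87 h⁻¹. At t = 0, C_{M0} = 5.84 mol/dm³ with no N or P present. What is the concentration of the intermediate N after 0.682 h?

Solving the coupled first-order balances gives C_N(t) = [k₁/(k₂−k₁)]·C_{M0}·(e^(−k₁t) − e^(−k₂t)).
e^(−k₁t) = e^(−1.69×0.682) = e^(−1.153) = 0.3158; e^(−k₂t) = e^(−1.957) = 0.1412.
C_N = 1.69×5.84/(2.87−1.69) × (0.3158−0.1412) = 8.364×0.1746 = 1.460 mol/dm³.

1.46 mol/dm³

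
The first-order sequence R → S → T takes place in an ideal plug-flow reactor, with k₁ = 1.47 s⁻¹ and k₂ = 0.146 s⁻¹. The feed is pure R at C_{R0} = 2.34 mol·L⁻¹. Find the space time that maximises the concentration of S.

For first-order series the maximum of C_S occurs at τ_opt = ln(k₂/k₁)/(k₂−k₁).
= ln(0.146/1.47)/(0.146−1.47) = ln(0.09932)/-1.324 = -2.309/-1.324 = 1.74 s.

1.74 s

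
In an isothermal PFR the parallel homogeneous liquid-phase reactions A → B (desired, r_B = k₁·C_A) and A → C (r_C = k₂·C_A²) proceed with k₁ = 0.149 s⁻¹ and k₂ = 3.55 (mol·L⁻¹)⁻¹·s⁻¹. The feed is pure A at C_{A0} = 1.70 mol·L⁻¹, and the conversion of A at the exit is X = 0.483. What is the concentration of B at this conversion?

0.0268 mol·L⁻¹

C_A = C_{A0}(1−X) = 0.8789 mol·L⁻¹.
Along a PFR/batch, dC_B/dC_A = −r_B/(r_B+r_C) = −k₁/(k₁+k₂·C_A).
Integrating from C_{A0} to C_A: C_B = (0.149/3.55)·ln[(0.149+3.55·1.70)/(0.149+3.55·0.879)] = 0.04197·ln(6.184/3.269) = 0.02676 mol·L⁻¹.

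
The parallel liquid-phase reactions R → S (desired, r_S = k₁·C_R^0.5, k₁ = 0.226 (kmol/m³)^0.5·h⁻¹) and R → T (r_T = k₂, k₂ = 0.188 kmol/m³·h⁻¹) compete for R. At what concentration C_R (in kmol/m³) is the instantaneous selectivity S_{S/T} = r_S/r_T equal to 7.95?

43.7 kmol/m³

S_{S/T} = (k₁/k₂)·C_R^0.5 ⇒ C_R = (S·k₂/k₁)^(2).
= (7.95×0.188/0.226)^(2) = (6.613)^(2) = 43.7 kmol/m³.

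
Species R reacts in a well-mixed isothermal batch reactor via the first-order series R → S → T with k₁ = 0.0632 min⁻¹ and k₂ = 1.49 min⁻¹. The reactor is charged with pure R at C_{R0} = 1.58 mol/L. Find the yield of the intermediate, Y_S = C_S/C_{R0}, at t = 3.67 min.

For first-order series with pure R initially, C_S(t) = k₁C_{R0}/(k₂−k₁)·(e^(−k₁t) − e^(−k₂t)).
e^(−k₁t) = e^(−0.0632×3.67) = e^(−0.2319) = 0.7930; e^(−k₂t) = e^(−5.468) = 0.004218.
C_S = 0.0632×1.58/(1.49−0.0632) × (0.7930−0.004218) = 0.06999×0.7888 = 0.05520 mol/L.
Y_S = C_S/C_{R0} = 0.05520/1.58 = 0.0349.

0.0349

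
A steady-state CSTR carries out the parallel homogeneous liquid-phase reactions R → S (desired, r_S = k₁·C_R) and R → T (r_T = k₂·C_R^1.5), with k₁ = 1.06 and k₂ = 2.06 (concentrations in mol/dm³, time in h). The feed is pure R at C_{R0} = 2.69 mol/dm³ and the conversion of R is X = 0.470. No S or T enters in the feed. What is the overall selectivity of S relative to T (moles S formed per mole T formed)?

Exit C_R = C_{R0}(1−X) = 2.69×0.530 = 1.426 mol/dm³.
A CSTR operates uniformly at the exit composition, giving r_S = 1.511 and r_T = 3.507 (each k·C_R^n at C_R = 1.426).
Overall selectivity = C_S/C_T = r_Sτ/(r_Tτ) = r_S/r_T = 0.431.

0.431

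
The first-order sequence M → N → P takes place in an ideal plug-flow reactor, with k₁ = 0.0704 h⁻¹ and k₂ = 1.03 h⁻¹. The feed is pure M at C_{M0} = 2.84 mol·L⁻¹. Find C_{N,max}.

0.159 mol·L⁻¹

At the optimum, C_{N,max}/C_{M0} = (k₁/k₂)^[k₂/(k₂−k₁)].
= (0.0704/1.03)^(1.03/(1.03−0.0704)) = (0.06835)^(1.073) = 0.05614.
C_{N,max} = 0.05614×2.84 = 0.159 mol·L⁻¹.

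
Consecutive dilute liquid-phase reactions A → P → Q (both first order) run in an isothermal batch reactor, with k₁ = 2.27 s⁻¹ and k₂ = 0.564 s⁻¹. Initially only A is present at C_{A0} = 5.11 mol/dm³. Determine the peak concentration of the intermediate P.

3.22 mol/dm³

Evaluating C_P at t_opt = ln(k₂/k₁)/(k₂−k₁) gives C_{P,max}/C_{A0} = (k₁/k₂)^[k₂/(k₂−k₁)].
= (2.27/0.564)^(0.564/(0.564−2.27)) = (4.025)^(-0.3306) = 0.6311.
C_{P,max} = 0.6311×5.11 = 3.22 mol/dm³.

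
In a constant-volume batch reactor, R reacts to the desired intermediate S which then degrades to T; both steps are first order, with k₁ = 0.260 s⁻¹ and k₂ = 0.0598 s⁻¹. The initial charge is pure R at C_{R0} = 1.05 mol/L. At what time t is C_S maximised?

The intermediate peaks when r₁ = r₂, i.e. k₁e^(−k₁t) = k₂e^(−k₂t), giving t_opt = ln(k₂/k₁)/(k₂−k₁).
= ln(0.0598/0.260)/(0.0598−0.260) = ln(0.2300)/-0.2002 = -1.470/-0.2002 = 7.34 s.

7.34 s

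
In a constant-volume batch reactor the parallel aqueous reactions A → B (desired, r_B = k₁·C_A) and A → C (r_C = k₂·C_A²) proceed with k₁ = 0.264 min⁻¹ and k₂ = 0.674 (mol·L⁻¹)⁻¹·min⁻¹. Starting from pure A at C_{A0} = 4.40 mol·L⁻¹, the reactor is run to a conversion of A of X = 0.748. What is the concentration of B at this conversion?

C_A = C_{A0}(1−X) = 1.109 mol·L⁻¹.
Along a PFR/batch, dC_B/dC_A = −r_B/(r_B+r_C) = −k₁/(k₁+k₂·C_A).
Integrating from C_{A0} to C_A: C_B = (0.264/0.674)·ln[(0.264+0.674·4.40)/(0.264+0.674·1.11)] = 0.3917·ln(3.230/1.011) = 0.4548 mol·L⁻¹.

0.455 mol·L⁻¹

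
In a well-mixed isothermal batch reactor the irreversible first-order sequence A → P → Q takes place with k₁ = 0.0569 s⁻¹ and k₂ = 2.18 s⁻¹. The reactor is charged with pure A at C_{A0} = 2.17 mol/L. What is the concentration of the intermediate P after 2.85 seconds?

For first-order series with pure A initially, C_P(t) = k₁C_{A0}/(k₂−k₁)·(e^(−k₁t) − e^(−k₂t)).
e^(−k₁t) = e^(−0.0569×2.85) = e^(−0.1622) = 0.8503; e^(−k₂t) = e^(−6.213) = 0.002003.
C_P = 0.0569×2.17/(2.18−0.0569) × (0.8503−0.002003) = 0.05816×0.8483 = 0.04933 mol/L.

0.0493 mol/L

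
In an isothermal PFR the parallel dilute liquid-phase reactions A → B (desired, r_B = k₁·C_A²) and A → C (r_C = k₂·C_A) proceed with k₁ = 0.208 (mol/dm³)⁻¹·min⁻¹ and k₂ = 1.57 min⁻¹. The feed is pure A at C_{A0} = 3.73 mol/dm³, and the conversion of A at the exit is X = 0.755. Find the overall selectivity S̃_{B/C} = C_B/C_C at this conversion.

C_A = C_{A0}(1−X) = 0.9138 mol/dm³.
Along a PFR/batch, dC_C/dC_A = −r_C/(r_B+r_C) = −k₂/(k₂+k₁·C_A).
Integrating from C_{A0} to C_A: C_C = (1.57/0.208)·ln[(1.57+0.208·3.73)/(1.57+0.208·0.914)] = 7.548·ln(2.346/1.760) = 2.168 mol/dm³.
Then C_B = (C_{A0}−C_A) − C_C = 2.816 − 2.168 = 0.6477 mol/dm³.
S̃_{B/C} = C_B/C_C = 0.6477/2.168 = 0.299.

0.299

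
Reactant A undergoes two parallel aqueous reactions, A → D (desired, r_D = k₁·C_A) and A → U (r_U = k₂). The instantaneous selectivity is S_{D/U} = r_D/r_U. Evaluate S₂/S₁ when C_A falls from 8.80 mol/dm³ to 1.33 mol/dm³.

0.151

S_{D/U} = (k₁/k₂)·C_A, so S₂/S₁ = (C_{A,2}/C_{A,1}).
= 1.33/8.80 = 0.151.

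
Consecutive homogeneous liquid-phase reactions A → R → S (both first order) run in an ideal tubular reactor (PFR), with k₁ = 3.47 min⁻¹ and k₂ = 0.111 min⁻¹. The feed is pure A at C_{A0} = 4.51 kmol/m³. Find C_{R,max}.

At the optimum, C_{R,max}/C_{A0} = (k₁/k₂)^[k₂/(k₂−k₁)].
= (3.47/0.111)^(0.111/(0.111−3.47)) = (31.26)^(-0.03305) = 0.8925.
C_{R,max} = 0.8925×4.51 = 4.03 kmol/m³.

4.03 kmol/m³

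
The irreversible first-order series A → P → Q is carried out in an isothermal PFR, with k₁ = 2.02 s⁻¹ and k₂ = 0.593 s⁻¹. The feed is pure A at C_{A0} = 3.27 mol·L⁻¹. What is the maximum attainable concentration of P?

1.96 mol·L⁻¹

For a first-order series the maximum intermediate yield is C_{P,max}/C_{A0} = (k₁/k₂)^[k₂/(k₂−k₁)].
= (2.02/0.593)^(0.593/(0.593−2.02)) = (3.406)^(-0.4156) = 0.6009.
C_{P,max} = 0.6009×3.27 = 1.96 mol·L⁻¹.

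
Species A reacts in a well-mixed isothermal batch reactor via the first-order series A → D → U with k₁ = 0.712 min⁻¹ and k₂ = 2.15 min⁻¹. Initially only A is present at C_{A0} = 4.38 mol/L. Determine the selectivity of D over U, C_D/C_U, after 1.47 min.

The intermediate concentration in a first-order A→B→C sequence is C_D = k₁C_{A0}(e^(−k₁t) − e^(−k₂t))/(k₂−k₁).
e^(−k₁t) = e^(−0.712×1.47) = e^(−1.047) = 0.3511; e^(−k₂t) = e^(−3.160) = 0.04240.
C_D = 0.712×4.38/(2.15−0.712) × (0.3511−0.04240) = 2.169×0.3087 = 0.6695 mol/L.
C_A = C_{A0}e^(−k₁t) = 1.538 mol/L, so C_U = C_{A0}−C_A−C_D = 2.173 mol/L; C_D/C_U = 0.308.

0.308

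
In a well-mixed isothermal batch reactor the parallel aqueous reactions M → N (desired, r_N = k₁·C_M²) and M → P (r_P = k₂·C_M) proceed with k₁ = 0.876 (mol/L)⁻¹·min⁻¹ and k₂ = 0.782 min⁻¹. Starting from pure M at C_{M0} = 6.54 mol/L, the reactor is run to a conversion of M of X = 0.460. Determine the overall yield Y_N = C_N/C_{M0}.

C_M = C_{M0}(1−X) = 3.532 mol/L.
Along a PFR/batch, dC_P/dC_M = −r_P/(r_N+r_P) = −k₂/(k₂+k₁·C_M).
Integrating from C_{M0} to C_M: C_P = (0.782/0.876)·ln[(0.782+0.876·6.54)/(0.782+0.876·3.53)] = 0.8927·ln(6.511/3.876) = 0.4631 mol/L.
Then C_N = (C_{M0}−C_M) − C_P = 3.008 − 0.4631 = 2.545 mol/L.
Y_N = C_N/C_{M0} = 2.545/6.54 = 0.389.

0.389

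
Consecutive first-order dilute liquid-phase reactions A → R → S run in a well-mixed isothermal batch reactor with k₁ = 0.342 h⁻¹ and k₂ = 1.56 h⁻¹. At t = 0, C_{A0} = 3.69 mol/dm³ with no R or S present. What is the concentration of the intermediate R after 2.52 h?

Solving the coupled first-order balances gives C_R(t) = [k₁/(k₂−k₁)]·C_{A0}·(e^(−k₁t) − e^(−k₂t)).
e^(−k₁t) = e^(−0.342×2.52) = e^(−0.8618) = 0.4224; e^(−k₂t) = e^(−3.931) = 0.01962.
C_R = 0.342×3.69/(1.56−0.342) × (0.4224−0.01962) = 1.036×0.4028 = 0.4173 mol/dm³.

0.417 mol/dm³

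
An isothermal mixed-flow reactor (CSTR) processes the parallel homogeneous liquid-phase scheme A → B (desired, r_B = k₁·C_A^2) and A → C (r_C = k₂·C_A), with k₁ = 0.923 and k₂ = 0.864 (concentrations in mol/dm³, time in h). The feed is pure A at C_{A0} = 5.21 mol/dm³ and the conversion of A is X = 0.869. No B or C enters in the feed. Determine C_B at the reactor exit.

1.91 mol/dm³

Exit C_A = C_{A0}(1−X) = 5.21×0.131 = 0.6825 mol/dm³.
A CSTR operates uniformly at the exit composition, giving r_B = 0.4300 and r_C = 0.5897 (each k·C_A^n at C_A = 0.6825).
Fraction of consumed A going to B: r_B/(r_B+r_C) = 0.4217.
C_B = 0.4217·C_{A0}·X = 0.4217×5.21×0.869 = 1.91 mol/dm³.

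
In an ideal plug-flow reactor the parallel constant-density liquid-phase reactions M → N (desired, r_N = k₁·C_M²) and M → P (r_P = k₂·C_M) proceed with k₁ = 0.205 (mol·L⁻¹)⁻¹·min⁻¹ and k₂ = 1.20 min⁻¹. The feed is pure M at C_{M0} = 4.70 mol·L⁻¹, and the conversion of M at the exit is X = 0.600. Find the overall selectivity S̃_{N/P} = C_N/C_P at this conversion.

0.550

C_M = C_{M0}(1−X) = 1.880 mol·L⁻¹.
Along a PFR/batch, dC_P/dC_M = −r_P/(r_N+r_P) = −k₂/(k₂+k₁·C_M).
Integrating from C_{M0} to C_M: C_P = (1.20/0.205)·ln[(1.20+0.205·4.70)/(1.20+0.205·1.88)] = 5.854·ln(2.163/1.585) = 1.820 mol·L⁻¹.
Then C_N = (C_{M0}−C_M) − C_P = 2.820 − 1.820 = 1.000 mol·L⁻¹.
S̃_{N/P} = C_N/C_P = 1.000/1.820 = 0.550.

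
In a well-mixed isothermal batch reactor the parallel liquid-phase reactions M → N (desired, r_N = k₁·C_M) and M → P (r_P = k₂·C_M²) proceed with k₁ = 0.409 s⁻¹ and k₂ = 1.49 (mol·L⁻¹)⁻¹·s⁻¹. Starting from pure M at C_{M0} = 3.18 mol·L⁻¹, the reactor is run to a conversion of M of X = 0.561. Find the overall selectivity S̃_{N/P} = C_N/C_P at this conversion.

0.126

C_M = C_{M0}(1−X) = 1.396 mol·L⁻¹.
Along a PFR/batch, dC_N/dC_M = −r_N/(r_N+r_P) = −k₁/(k₁+k₂·C_M).
Integrating from C_{M0} to C_M: C_N = (0.409/1.49)·ln[(0.409+1.49·3.18)/(0.409+1.49·1.40)] = 0.2745·ln(5.147/2.489) = 0.1994 mol·L⁻¹.
C_P = (C_{M0}−C_M)−C_N = 1.585 mol·L⁻¹; S̃_{N/P} = 0.1994/1.585 = 0.126.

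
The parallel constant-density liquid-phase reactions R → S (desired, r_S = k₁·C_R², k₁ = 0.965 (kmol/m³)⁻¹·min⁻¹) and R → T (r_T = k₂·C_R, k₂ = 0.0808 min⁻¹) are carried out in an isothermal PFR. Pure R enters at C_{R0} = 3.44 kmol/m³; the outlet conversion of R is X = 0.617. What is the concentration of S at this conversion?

2.05 kmol/m³

C_R = C_{R0}(1−X) = 1.318 kmol/m³.
Along a PFR/batch, dC_T/dC_R = −r_T/(r_S+r_T) = −k₂/(k₂+k₁·C_R).
Integrating from C_{R0} to C_R: C_T = (0.0808/0.965)·ln[(0.0808+0.965·3.44)/(0.0808+0.965·1.32)] = 0.08373·ln(3.400/1.352) = 0.07721 kmol/m³.
Then C_S = (C_{R0}−C_R) − C_T = 2.122 − 0.07721 = 2.045 kmol/m³.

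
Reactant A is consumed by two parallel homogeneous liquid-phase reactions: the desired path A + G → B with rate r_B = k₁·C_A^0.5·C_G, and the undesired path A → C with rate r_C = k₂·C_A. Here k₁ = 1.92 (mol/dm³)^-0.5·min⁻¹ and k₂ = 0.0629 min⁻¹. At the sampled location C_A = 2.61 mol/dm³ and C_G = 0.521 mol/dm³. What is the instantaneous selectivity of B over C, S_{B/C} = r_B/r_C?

S_{B/C} = r_B/r_C = (k₁·C_A^0.5·C_G)/(k₂·C_A) = (k₁/k₂)·C_A^-0.5·C_G.
= (1.92×2.610^0.5×0.5210) / (0.0629×2.610) = 1.616/0.1642 = 9.84.
The undesired path is higher order in A, so low C_A (CSTR or dilute feed) favours B.

9.84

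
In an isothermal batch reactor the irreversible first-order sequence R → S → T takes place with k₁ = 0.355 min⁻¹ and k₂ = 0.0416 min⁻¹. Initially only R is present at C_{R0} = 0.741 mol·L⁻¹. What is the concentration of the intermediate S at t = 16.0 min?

The intermediate concentration in a first-order A→B→C sequence is C_S = k₁C_{R0}(e^(−k₁t) − e^(−k₂t))/(k₂−k₁).
e^(−k₁t) = e^(−0.355×16.0) = e^(−5.680) = 0.003414; e^(−k₂t) = e^(−0.6656) = 0.5140.
C_S = 0.355×0.741/(0.0416−0.355) × (0.003414−0.5140) = (-0.8394)×(-0.5106) = 0.4285 mol·L⁻¹.

0.429 mol·L⁻¹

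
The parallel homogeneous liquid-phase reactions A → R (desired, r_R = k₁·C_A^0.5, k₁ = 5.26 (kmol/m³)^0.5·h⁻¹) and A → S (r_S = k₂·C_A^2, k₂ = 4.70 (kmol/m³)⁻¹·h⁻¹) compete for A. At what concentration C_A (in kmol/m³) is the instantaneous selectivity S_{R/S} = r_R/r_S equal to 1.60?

S_{R/S} = (k₁/k₂)·C_A^-1.5 ⇒ C_A = (S·k₂/k₁)^(1/(-1.5)).
= (1.60×4.70/5.26)^(-0.6667) = (1.430)^(-0.6667) = 0.788 kmol/m³.

0.788 kmol/m³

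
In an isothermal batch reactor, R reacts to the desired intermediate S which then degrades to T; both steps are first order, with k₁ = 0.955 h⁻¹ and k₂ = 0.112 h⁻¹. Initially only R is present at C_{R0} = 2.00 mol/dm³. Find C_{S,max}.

1.50 mol/dm³

At the optimum, C_{S,max}/C_{R0} = (k₁/k₂)^[k₂/(k₂−k₁)].
= (0.955/0.112)^(0.112/(0.112−0.955)) = (8.527)^(-0.1329) = 0.7522.
C_{S,max} = 0.7522×2.00 = 1.50 mol/dm³.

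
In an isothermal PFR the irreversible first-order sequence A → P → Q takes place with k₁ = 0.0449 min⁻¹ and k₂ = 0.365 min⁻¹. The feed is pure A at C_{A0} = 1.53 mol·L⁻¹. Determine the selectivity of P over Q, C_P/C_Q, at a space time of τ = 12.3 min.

0.229

Solving the coupled first-order balances gives C_P(τ) = [k₁/(k₂−k₁)]·C_{A0}·(e^(−k₁τ) − e^(−k₂τ)).
e^(−k₁τ) = e^(−0.0449×12.3) = e^(−0.5523) = 0.5756; e^(−k₂τ) = e^(−4.490) = 0.01123.
C_P = 0.0449×1.53/(0.365−0.0449) × (0.5756−0.01123) = 0.2146×0.5644 = 0.1211 mol·L⁻¹.
C_A = C_{A0}e^(−k₁τ) = 0.8807 mol·L⁻¹, so C_Q = C_{A0}−C_A−C_P = 0.5281 mol·L⁻¹; C_P/C_Q = 0.229.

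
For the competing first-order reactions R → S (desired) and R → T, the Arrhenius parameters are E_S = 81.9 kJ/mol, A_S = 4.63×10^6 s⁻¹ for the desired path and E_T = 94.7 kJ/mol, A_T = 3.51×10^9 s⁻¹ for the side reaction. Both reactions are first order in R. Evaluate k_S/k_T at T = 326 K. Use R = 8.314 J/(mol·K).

k_S/k_T = (A_S/A_T)·exp[−(E_S−E_T)/(RT)] = (A_S/A_T)·exp[(E_T−E_S)/(RT)].
(E_T−E_S)/(RT) = (94.7−81.9)×10³/(8.314×326) = 12800/2710 = 4.723.
k_S/k_T = (4.63×10^6/3.51×10^9)·exp(4.723) = 0.001319 × 112.5 = 0.148.

0.148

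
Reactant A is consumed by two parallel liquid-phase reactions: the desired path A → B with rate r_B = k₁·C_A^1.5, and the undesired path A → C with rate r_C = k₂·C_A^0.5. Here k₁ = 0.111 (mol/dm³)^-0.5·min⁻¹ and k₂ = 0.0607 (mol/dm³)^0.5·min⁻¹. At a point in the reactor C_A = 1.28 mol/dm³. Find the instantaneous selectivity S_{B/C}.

S_{B/C} = r_B/r_C = (k₁·C_A^1.5)/(k₂·C_A^0.5) = (k₁/k₂)·C_A.
= (0.111×1.280^1.5) / (0.0607×1.280^0.5) = 0.1607/0.06867 = 2.34.
Since the desired path is higher order in A, keeping C_A high (PFR or concentrated feed) favours B.

2.34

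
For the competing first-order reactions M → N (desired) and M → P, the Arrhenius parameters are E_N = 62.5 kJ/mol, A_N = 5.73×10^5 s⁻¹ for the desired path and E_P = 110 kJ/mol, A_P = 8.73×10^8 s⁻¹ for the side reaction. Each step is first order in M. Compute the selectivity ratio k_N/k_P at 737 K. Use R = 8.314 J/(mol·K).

Since both paths have the same order in M, the concentration cancels and S_{N/P} = k_N/k_P = (A_N/A_P)·exp[(E_P−E_N)/(RT)].
(E_P−E_N)/(RT) = (110−62.5)×10³/(8.314×737) = 47500/6127 = 7.752.
k_N/k_P = (5.73×10^5/8.73×10^8)·exp(7.752) = 6.564×10^-4 × 2326 = 1.53.
Since E_N < E_P, lowering the temperature improves selectivity toward N.

1.53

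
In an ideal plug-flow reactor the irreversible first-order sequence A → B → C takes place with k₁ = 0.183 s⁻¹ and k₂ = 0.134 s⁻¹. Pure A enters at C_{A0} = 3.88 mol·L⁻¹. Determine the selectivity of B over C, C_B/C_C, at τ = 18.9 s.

The intermediate concentration in a first-order A→B→C sequence is C_B = k₁C_{A0}(e^(−k₁τ) − e^(−k₂τ))/(k₂−k₁).
e^(−k₁τ) = e^(−0.183×18.9) = e^(−3.459) = 0.03147; e^(−k₂τ) = e^(−2.533) = 0.07945.
C_B = 0.183×3.88/(0.134−0.183) × (0.03147−0.07945) = (-14.49)×(-0.04798) = 0.6953 mol·L⁻¹.
C_A = C_{A0}e^(−k₁τ) = 0.1221 mol·L⁻¹, so C_C = C_{A0}−C_A−C_B = 3.063 mol·L⁻¹; C_B/C_C = 0.227.

0.227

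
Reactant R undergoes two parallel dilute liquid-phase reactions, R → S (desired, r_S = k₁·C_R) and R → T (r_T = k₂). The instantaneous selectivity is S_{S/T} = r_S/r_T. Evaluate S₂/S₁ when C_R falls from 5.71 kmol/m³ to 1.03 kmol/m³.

0.180

S_{S/T} = (k₁/k₂)·C_R, so S₂/S₁ = (C_{R,2}/C_{R,1}).
= 1.03/5.71 = 0.180.
Selectivity toward S falls as C_R falls — high-concentration operation is favoured.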